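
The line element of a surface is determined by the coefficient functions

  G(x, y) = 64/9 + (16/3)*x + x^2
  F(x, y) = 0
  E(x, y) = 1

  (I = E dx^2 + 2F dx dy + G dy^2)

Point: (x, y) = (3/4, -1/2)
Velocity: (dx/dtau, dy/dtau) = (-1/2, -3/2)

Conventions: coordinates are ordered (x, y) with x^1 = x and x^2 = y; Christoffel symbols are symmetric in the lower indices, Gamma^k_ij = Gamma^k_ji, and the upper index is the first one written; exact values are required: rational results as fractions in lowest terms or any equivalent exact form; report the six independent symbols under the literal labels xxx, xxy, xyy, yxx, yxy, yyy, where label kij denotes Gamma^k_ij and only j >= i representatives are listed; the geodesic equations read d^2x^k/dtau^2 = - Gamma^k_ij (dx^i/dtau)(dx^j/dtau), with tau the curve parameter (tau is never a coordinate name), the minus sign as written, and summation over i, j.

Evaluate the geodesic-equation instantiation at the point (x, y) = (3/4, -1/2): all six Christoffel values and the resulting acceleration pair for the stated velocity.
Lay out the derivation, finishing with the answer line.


E = 1, F = 0, G = 1681/144 at the point
E_x = 0, E_y = 0, F_x = 0, F_y = 0, G_x = 41/6, G_y = 0
EG - F^2 = 1681/144;  g^inv = (144/1681) * [[1681/144, 0], [0, 1]]
first-kind symbols [ij,l] = (1/2)(d_i g_jl + d_j g_il - d_l g_ij): [xx,x] = E_x/2 = 0, [xx,y] = F_x - E_y/2 = 0, [xy,x] = E_y/2 = 0, [xy,y] = G_x/2 = 41/12, [yy,x] = F_y - G_x/2 = -41/12, [yy,y] = G_y/2 = 0
Gamma^x_ij = (G*[ij,x] - F*[ij,y])/(EG - F^2), Gamma^y_ij = (E*[ij,y] - F*[ij,x])/(EG - F^2)
Gamma_xxx = 0, Gamma_xxy = 0, Gamma_xyy = -41/12, Gamma_yxx = 0, Gamma_yxy = 12/41, Gamma_yyy = 0
d^2x/dtau^2 = -(Gamma_xxx*(-1/2)^2 + 2*Gamma_xxy*(-1/2)*(-3/2) + Gamma_xyy*(-3/2)^2) = 123/16
d^2y/dtau^2 = -(Gamma_yxx*(-1/2)^2 + 2*Gamma_yxy*(-1/2)*(-3/2) + Gamma_yyy*(-3/2)^2) = -18/41

Answer: Gamma_xxx = 0, Gamma_xxy = 0, Gamma_xyy = -41/12, Gamma_yxx = 0, Gamma_yxy = 12/41, Gamma_yyy = 0; accelerations (d^2x/dtau^2, d^2y/dtau^2) = (123/16, -18/41)


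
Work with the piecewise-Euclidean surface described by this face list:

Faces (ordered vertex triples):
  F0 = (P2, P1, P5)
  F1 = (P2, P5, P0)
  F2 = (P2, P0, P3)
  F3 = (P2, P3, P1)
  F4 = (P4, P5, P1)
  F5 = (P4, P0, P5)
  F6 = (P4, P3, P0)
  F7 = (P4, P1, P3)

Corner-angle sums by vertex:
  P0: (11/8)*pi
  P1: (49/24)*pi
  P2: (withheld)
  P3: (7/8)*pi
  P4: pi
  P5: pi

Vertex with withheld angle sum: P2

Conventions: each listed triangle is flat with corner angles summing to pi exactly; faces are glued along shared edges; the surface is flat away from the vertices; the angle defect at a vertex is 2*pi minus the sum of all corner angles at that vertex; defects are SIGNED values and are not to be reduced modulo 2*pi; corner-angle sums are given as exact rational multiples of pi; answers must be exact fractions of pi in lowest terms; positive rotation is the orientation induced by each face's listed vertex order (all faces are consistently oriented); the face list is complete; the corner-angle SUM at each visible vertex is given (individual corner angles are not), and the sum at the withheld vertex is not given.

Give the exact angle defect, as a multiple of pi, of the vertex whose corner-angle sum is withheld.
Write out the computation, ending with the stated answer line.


V = 6, E = 12, F = 8; chi = V - E + F = 2
Gauss-Bonnet: total defect = 2*pi*chi = 4*pi; visible defects sum to (89/24)*pi

Answer: defect(P2) = (7/24)*pi


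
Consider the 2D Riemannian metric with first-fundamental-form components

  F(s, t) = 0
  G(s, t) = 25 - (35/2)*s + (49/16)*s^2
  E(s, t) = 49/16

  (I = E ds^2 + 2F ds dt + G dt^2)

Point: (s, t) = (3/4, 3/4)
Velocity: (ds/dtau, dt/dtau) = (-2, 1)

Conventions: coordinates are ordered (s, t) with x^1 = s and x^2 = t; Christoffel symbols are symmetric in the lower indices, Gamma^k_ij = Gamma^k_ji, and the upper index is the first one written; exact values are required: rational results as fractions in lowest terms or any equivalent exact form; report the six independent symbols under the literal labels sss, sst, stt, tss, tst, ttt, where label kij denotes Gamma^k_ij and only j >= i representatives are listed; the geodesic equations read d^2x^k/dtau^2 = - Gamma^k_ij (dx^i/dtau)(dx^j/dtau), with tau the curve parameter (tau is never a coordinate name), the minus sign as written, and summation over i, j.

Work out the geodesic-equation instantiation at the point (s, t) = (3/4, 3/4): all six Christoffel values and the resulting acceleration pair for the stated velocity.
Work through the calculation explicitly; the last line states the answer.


E = 49/16, F = 0, G = 3481/256 at the point
E_s = 0, E_t = 0, F_s = 0, F_t = 0, G_s = -413/32, G_t = 0
EG - F^2 = 170569/4096;  g^inv = (4096/170569) * [[3481/256, 0], [0, 49/16]]
first-kind symbols [ij,l] = (1/2)(d_i g_jl + d_j g_il - d_l g_ij): [ss,s] = E_s/2 = 0, [ss,t] = F_s - E_t/2 = 0, [st,s] = E_t/2 = 0, [st,t] = G_s/2 = -413/64, [tt,s] = F_t - G_s/2 = 413/64, [tt,t] = G_t/2 = 0
Gamma^s_ij = (G*[ij,s] - F*[ij,t])/(EG - F^2), Gamma^t_ij = (E*[ij,t] - F*[ij,s])/(EG - F^2)
Gamma_sss = 0, Gamma_sst = 0, Gamma_stt = 59/28, Gamma_tss = 0, Gamma_tst = -28/59, Gamma_ttt = 0
d^2s/dtau^2 = -(Gamma_sss*(-2)^2 + 2*Gamma_sst*(-2)*(1) + Gamma_stt*(1)^2) = -59/28
d^2t/dtau^2 = -(Gamma_tss*(-2)^2 + 2*Gamma_tst*(-2)*(1) + Gamma_ttt*(1)^2) = -112/59

Answer: Gamma_sss = 0, Gamma_sst = 0, Gamma_stt = 59/28, Gamma_tss = 0, Gamma_tst = -28/59, Gamma_ttt = 0; accelerations (d^2s/dtau^2, d^2t/dtau^2) = (-59/28, -112/59)


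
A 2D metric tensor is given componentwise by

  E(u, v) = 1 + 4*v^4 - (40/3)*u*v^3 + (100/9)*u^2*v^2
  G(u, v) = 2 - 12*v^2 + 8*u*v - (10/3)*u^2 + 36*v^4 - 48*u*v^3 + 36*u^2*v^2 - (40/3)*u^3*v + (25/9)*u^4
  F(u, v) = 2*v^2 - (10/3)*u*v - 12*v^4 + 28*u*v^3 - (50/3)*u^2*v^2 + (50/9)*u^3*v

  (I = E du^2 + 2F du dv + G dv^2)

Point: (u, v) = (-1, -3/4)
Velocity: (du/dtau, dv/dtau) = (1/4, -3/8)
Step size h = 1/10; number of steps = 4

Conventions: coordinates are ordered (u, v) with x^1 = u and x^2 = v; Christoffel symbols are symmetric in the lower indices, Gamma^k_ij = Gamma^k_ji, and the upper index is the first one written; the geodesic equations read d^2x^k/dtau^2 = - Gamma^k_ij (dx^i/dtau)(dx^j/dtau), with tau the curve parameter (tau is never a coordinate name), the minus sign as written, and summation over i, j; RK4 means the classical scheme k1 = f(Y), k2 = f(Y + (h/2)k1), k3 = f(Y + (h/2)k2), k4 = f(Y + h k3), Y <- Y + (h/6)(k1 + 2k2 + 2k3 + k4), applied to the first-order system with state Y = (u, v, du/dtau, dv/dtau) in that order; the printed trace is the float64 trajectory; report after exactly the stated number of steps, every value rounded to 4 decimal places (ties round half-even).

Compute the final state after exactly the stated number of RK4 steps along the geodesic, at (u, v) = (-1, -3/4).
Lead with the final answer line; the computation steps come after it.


Answer: u = -0.8793, v = -0.8792, du/dtau = 0.3467, dv/dtau = -0.2633

f(Y) = (du/dtau, dv/dtau, -Gamma^u_ij Y'^i Y'^j, -Gamma^v_ij Y'^i Y'^j) with the Gammas evaluated at the stage position; h = 0.100000; intermediate values shown to 6 dp
step 0: u = -1.0000, v = -0.7500, du/dtau = 0.2500, dv/dtau = -0.3750
step 1:
  k1: at (u, v) = (-1.000000, -0.750000), (du/dtau, dv/dtau) = (0.250000, -0.375000); Gamma_uuu = -0.864629, Gamma_uuv = -0.115284, Gamma_uvv = -1.729258, Gamma_vuu = -0.655022, Gamma_vuv = -0.087336, Gamma_vvv = -1.310044; k1 = (0.250000, -0.375000, 0.275600, 0.208788)
  k2: at (u, v) = (-0.987500, -0.768750), (du/dtau, dv/dtau) = (0.263780, -0.364561); Gamma_uuu = -0.841649, Gamma_uuv = -0.071164, Gamma_uvv = -1.732566, Gamma_vuu = -0.708111, Gamma_vuv = -0.059873, Gamma_vvv = -1.457673; k2 = (0.263780, -0.364561, 0.275141, 0.231486)
  k3: at (u, v) = (-0.986811, -0.768228), (du/dtau, dv/dtau) = (0.263757, -0.363426); Gamma_uuu = -0.842294, Gamma_uuv = -0.071198, Gamma_uvv = -1.733917, Gamma_vuu = -0.707827, Gamma_vuv = -0.059832, Gamma_vvv = -1.457108; k3 = (0.263757, -0.363426, 0.273960, 0.230224)
  k4: at (u, v) = (-0.973624, -0.786343), (du/dtau, dv/dtau) = (0.277396, -0.351978); Gamma_uuu = -0.813732, Gamma_uuv = -0.031059, Gamma_uvv = -1.720390, Gamma_vuu = -0.759394, Gamma_vuv = -0.028985, Gamma_vvv = -1.605510; k4 = (0.277396, -0.351978, 0.269687, 0.251678)
  Y <- Y + (h/6)(k1 + 2k2 + 2k3 + k4): u = -0.9736, v = -0.7864, du/dtau = 0.2774, dv/dtau = -0.3519
step 2:
  k1: at (u, v) = (-0.973625, -0.786383), (du/dtau, dv/dtau) = (0.277391, -0.351935); Gamma_uuu = -0.813669, Gamma_uuv = -0.031006, Gamma_uvv = -1.720318, Gamma_vuu = -0.759469, Gamma_vuv = -0.028941, Gamma_vvv = -1.605724; k1 = (0.277391, -0.351935, 0.269631, 0.251670)
  k2: at (u, v) = (-0.959756, -0.803979), (du/dtau, dv/dtau) = (0.290873, -0.339352); Gamma_uuu = -0.779619, Gamma_uuv = 0.004867, Gamma_uvv = -1.689818, Gamma_vuu = -0.808691, Gamma_vuv = 0.005049, Gamma_vvv = -1.752831; k2 = (0.290873, -0.339352, 0.261521, 0.271273)
  k3: at (u, v) = (-0.959082, -0.803350), (du/dtau, dv/dtau) = (0.290468, -0.338372); Gamma_uuu = -0.780444, Gamma_uuv = 0.004797, Gamma_uvv = -1.691515, Gamma_vuu = -0.808459, Gamma_vuv = 0.004970, Gamma_vvv = -1.752235; k3 = (0.290468, -0.338372, 0.260461, 0.269810)
  k4: at (u, v) = (-0.944579, -0.820220), (du/dtau, dv/dtau) = (0.303438, -0.324954); Gamma_uuu = -0.741753, Gamma_uuv = 0.035888, Gamma_uvv = -1.645253, Gamma_vuu = -0.854209, Gamma_vuv = 0.041329, Gamma_vvv = -1.894686; k4 = (0.303438, -0.324954, 0.249105, 0.286871)
  Y <- Y + (h/6)(k1 + 2k2 + 2k3 + k4): u = -0.9446, v = -0.8203, du/dtau = 0.3034, dv/dtau = -0.3249
step 3:
  k1: at (u, v) = (-0.944567, -0.820255), (du/dtau, dv/dtau) = (0.303436, -0.324923); Gamma_uuu = -0.741678, Gamma_uuv = 0.035932, Gamma_uvv = -1.645143, Gamma_vuu = -0.854277, Gamma_vuv = 0.041387, Gamma_vvv = -1.894902; k1 = (0.303436, -0.324923, 0.249061, 0.286872)
  k2: at (u, v) = (-0.929395, -0.836501), (du/dtau, dv/dtau) = (0.315889, -0.310580); Gamma_uuu = -0.698774, Gamma_uuv = 0.062155, Gamma_uvv = -1.583937, Gamma_vuu = -0.895902, Gamma_vuv = 0.079690, Gamma_vvv = -2.030776; k2 = (0.315889, -0.310580, 0.234710, 0.300923)
  k3: at (u, v) = (-0.928773, -0.835784), (du/dtau, dv/dtau) = (0.315172, -0.309877); Gamma_uuu = -0.699773, Gamma_uuv = 0.062098, Gamma_uvv = -1.586028, Gamma_vuu = -0.895785, Gamma_vuv = 0.079493, Gamma_vvv = -2.030287; k3 = (0.315172, -0.309877, 0.233937, 0.299465)
  k4: at (u, v) = (-0.913050, -0.851242), (du/dtau, dv/dtau) = (0.326830, -0.294977); Gamma_uuu = -0.653807, Gamma_uuv = 0.083290, Gamma_uvv = -1.512170, Gamma_vuu = -0.932552, Gamma_vuv = 0.118799, Gamma_vvv = -2.156871; k4 = (0.326830, -0.294977, 0.217474, 0.310192)
  Y <- Y + (h/6)(k1 + 2k2 + 2k3 + k4): u = -0.9130, v = -0.8513, du/dtau = 0.3268, dv/dtau = -0.2950
step 4:
  k1: at (u, v) = (-0.913027, -0.851268), (du/dtau, dv/dtau) = (0.326834, -0.294959); Gamma_uuu = -0.653730, Gamma_uuv = 0.083318, Gamma_uvv = -1.512040, Gamma_vuu = -0.932604, Gamma_vuv = 0.118861, Gamma_vvv = -2.157059; k1 = (0.326834, -0.294959, 0.217445, 0.310204)
  k2: at (u, v) = (-0.896685, -0.866016), (du/dtau, dv/dtau) = (0.337706, -0.279449); Gamma_uuu = -0.605331, Gamma_uuv = 0.099629, Gamma_uvv = -1.427069, Gamma_vuu = -0.964182, Gamma_vuv = 0.158691, Gamma_vvv = -2.273063; k2 = (0.337706, -0.279449, 0.199282, 0.317420)
  k3: at (u, v) = (-0.896142, -0.865241), (du/dtau, dv/dtau) = (0.336798, -0.279088); Gamma_uuu = -0.606456, Gamma_uuv = 0.099632, Gamma_uvv = -1.429505, Gamma_vuu = -0.964244, Gamma_vuv = 0.158412, Gamma_vvv = -2.272861; k3 = (0.336798, -0.279088, 0.198867, 0.316191)
  k4: at (u, v) = (-0.879347, -0.879177), (du/dtau, dv/dtau) = (0.346720, -0.263340); Gamma_uuu = -0.556803, Gamma_uuv = 0.111253, Gamma_uvv = -1.336197, Gamma_vuu = -0.990406, Gamma_vuv = 0.197889, Gamma_vvv = -2.376743; k4 = (0.346720, -0.263340, 0.179915, 0.320021)
  Y <- Y + (h/6)(k1 + 2k2 + 2k3 + k4): u = -0.8793, v = -0.8792, du/dtau = 0.3467, dv/dtau = -0.2633


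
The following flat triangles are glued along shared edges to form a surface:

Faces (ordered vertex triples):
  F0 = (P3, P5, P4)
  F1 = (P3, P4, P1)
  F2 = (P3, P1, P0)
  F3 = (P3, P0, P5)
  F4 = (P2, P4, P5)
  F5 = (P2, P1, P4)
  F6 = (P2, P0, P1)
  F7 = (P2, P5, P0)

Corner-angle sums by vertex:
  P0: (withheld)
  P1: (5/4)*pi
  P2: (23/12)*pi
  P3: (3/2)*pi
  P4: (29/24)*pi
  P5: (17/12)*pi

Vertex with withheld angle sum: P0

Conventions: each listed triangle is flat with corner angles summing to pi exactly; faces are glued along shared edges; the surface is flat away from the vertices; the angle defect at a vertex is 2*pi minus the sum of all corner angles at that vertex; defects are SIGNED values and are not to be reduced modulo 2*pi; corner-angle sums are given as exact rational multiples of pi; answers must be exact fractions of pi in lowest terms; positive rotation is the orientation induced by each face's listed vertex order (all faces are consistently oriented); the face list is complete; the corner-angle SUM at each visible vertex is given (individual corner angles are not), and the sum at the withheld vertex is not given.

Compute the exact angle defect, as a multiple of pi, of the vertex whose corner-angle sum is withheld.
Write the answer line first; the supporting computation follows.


Answer: defect(P0) = (31/24)*pi

V = 6, E = 12, F = 8; chi = V - E + F = 2
Gauss-Bonnet: total defect = 2*pi*chi = 4*pi; visible defects sum to (65/24)*pi


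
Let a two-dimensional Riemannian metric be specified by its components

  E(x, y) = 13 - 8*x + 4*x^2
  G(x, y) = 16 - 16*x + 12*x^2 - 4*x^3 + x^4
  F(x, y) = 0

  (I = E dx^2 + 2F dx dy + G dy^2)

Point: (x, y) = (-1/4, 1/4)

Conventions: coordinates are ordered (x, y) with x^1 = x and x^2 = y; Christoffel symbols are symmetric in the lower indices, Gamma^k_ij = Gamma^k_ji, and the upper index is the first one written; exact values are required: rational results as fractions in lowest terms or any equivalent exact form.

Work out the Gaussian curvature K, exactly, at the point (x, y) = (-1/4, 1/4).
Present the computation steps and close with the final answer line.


E = 61/4, F = 0, G = 5329/256, EG - F^2 = 325069/1024 at the point
E_x = -10, E_y = 0, F_x = 0, F_y = 0, G_x = -365/16, G_y = 0
E_yy = 0, F_xy = 0, G_xx = 123/4
The intrinsic route: Brioschi's K = (det M1 - det M2)/(EG - F^2)^2.
M1 = [[-E_yy/2 + F_xy - G_xx/2, E_x/2, F_x - E_y/2], [F_y - G_x/2, E, F], [G_y/2, F, G]] = [[-123/8, -5, 0], [365/32, 61/4, 0], [0, 0, 5329/256]]; det M1 = -15129031/4096
M2 = [[0, E_y/2, G_x/2], [E_y/2, E, F], [G_x/2, F, G]] = [[0, 0, -365/32], [0, 61/4, 0], [-365/32, 0, 5329/256]]; det M2 = -8126725/4096
det M1 - det M2 = -3501153/2048; K = -3501153/2048 / (325069/1024)^2 = -4608/271633

Answer: K = -4608/271633


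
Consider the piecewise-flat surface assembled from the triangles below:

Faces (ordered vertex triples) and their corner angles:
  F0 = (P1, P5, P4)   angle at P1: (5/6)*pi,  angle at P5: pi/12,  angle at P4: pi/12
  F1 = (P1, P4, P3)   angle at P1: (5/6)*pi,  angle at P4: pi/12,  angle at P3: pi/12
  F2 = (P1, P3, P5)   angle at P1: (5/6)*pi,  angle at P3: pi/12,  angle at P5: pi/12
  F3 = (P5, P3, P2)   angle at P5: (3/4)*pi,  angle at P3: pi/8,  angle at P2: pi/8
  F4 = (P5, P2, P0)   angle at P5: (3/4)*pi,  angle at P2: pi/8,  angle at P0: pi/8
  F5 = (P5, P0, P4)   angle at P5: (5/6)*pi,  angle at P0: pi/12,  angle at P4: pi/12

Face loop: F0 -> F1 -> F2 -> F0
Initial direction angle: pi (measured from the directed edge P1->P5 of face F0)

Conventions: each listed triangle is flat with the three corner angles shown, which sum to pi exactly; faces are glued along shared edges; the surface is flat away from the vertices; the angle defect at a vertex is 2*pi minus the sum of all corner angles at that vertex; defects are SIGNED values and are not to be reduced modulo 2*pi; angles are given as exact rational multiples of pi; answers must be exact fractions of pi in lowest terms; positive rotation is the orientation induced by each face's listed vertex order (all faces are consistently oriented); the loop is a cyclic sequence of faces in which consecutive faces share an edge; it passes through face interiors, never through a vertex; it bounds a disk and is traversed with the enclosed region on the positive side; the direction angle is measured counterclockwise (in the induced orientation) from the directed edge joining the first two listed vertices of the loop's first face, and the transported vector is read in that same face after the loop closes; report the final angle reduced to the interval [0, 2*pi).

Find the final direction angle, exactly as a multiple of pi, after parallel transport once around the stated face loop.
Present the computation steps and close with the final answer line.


enclosed vertex P1: corner angles sum to (5/2)*pi, defect = 2*pi - (5/2)*pi = -pi/2
holonomy = initial angle + sum of enclosed defects (mod 2*pi), positive in the induced orientation
final angle = pi - pi/2 = pi/2 (mod 2*pi)

Answer: final direction angle = pi/2


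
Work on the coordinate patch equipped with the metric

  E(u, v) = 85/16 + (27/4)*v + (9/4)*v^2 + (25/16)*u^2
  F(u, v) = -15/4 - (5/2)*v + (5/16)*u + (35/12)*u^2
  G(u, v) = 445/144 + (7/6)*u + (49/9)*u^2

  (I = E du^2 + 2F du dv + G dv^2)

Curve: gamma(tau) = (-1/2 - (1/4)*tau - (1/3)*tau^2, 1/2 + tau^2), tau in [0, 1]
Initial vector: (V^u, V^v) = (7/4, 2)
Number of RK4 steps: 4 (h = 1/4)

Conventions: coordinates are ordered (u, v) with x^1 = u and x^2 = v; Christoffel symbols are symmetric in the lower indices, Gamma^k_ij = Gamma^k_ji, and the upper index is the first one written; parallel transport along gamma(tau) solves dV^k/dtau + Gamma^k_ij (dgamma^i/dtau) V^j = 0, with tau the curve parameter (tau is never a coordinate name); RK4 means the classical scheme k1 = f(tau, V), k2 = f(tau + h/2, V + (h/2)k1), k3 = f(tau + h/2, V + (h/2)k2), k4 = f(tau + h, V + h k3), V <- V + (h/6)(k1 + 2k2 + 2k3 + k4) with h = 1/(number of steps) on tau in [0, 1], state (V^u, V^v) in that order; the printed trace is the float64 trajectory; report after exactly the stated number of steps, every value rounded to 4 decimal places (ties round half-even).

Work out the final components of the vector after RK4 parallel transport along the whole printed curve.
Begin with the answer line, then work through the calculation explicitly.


Answer: V^u = 0.8368, V^v = 0.3880

gamma'(tau) = (-1/4 - (2/3)*tau, 2*tau); f(tau, V)^k = -Gamma^k_ij(gamma(tau)) gamma'^i(tau) V^j; h = 1/4; intermediate values shown to 6 dp
curve data and Christoffel symbols at the stage parameters:
  tau = 0.000000: gamma = (-0.500000, 0.500000), gamma' = (-0.250000, 0.000000); Gamma_uuu = -1.948554, Gamma_uuv = 0.448648, Gamma_uvv = -0.078953, Gamma_vuu = -4.066792, Gamma_vuv = -0.039474, Gamma_vvv = -0.090364
  tau = 0.125000: gamma = (-0.536458, 0.515625), gamma' = (-0.333333, 0.250000); Gamma_uuu = -1.722918, Gamma_uuv = 0.392003, Gamma_uvv = -0.031827, Gamma_vuu = -3.690302, Gamma_vuv = -0.155133, Gamma_vvv = -0.034480
  tau = 0.250000: gamma = (-0.583333, 0.562500), gamma' = (-0.416667, 0.500000); Gamma_uuu = -1.485121, Gamma_uuv = 0.337262, Gamma_uvv = 0.015637, Gamma_vuu = -3.328058, Gamma_vuv = -0.264369, Gamma_vvv = 0.015944
  tau = 0.375000: gamma = (-0.640625, 0.640625), gamma' = (-0.500000, 0.750000); Gamma_uuu = -1.252596, Gamma_uuv = 0.290876, Gamma_uvv = 0.057310, Gamma_vuu = -2.992088, Gamma_vuv = -0.357815, Gamma_vvv = 0.054524
  tau = 0.500000: gamma = (-0.708333, 0.750000), gamma' = (-0.583333, 1.000000); Gamma_uuu = -1.037348, Gamma_uuv = 0.255357, Gamma_uvv = 0.090120, Gamma_vuu = -2.688104, Gamma_vuv = -0.431168, Gamma_vvv = 0.079068
  tau = 0.625000: gamma = (-0.786458, 0.890625), gamma' = (-0.666667, 1.250000); Gamma_uuu = -0.846110, Gamma_uuv = 0.230232, Gamma_uvv = 0.113582, Gamma_vuu = -2.417316, Gamma_vuv = -0.483961, Gamma_vvv = 0.090582
  tau = 0.750000: gamma = (-0.875000, 1.062500), gamma' = (-0.750000, 1.500000); Gamma_uuu = -0.681398, Gamma_uuv = 0.213436, Gamma_uvv = 0.128769, Gamma_vuu = -2.178188, Gamma_vuv = -0.518046, Gamma_vvv = 0.091792
  tau = 0.875000: gamma = (-0.973958, 1.265625), gamma' = (-0.833333, 1.750000); Gamma_uuu = -0.542819, Gamma_uuv = 0.202463, Gamma_uvv = 0.137353, Gamma_vuu = -1.967818, Gamma_vuv = -0.536347, Gamma_vvv = 0.085896
  tau = 1.000000: gamma = (-1.083333, 1.500000), gamma' = (-0.916667, 2.000000); Gamma_uuu = -0.428271, Gamma_uuv = 0.195067, Gamma_uvv = 0.141017, Gamma_vuu = -1.782849, Gamma_vuv = -0.542048, Gamma_vvv = 0.075786
step 0: V^u = 1.7500, V^v = 2.0000
step 1: k1 = (-0.628168, -1.798958), k2 = (-0.877670, -2.067754), k3 = (-0.861360, -2.029152), k4 = (-1.010345, -2.101568); V <- V + (h/6)(k1 + 2k2 + 2k3 + k4): V^u = 1.5368, V^v = 1.4961
step 2: k1 = (-1.011592, -2.104661), k2 = (-1.064660, -2.002486), k3 = (-1.057750, -1.997150), k4 = (-1.036197, -1.776070); V <- V + (h/6)(k1 + 2k2 + 2k3 + k4): V^u = 1.2746, V^v = 1.0011
step 3: k1 = (-1.037877, -1.780040), k2 = (-0.966323, -1.491782), k3 = (-0.973528, -1.516490), k4 = (-0.877736, -1.210610); V <- V + (h/6)(k1 + 2k2 + 2k3 + k4): V^u = 1.0331, V^v = 0.6258
step 4: k1 = (-0.879451, -1.214258), k2 = (-0.778681, -0.930496), k3 = (-0.791384, -0.960514), k4 = (-0.693609, -0.709636); V <- V + (h/6)(k1 + 2k2 + 2k3 + k4): V^u = 0.8368, V^v = 0.3880


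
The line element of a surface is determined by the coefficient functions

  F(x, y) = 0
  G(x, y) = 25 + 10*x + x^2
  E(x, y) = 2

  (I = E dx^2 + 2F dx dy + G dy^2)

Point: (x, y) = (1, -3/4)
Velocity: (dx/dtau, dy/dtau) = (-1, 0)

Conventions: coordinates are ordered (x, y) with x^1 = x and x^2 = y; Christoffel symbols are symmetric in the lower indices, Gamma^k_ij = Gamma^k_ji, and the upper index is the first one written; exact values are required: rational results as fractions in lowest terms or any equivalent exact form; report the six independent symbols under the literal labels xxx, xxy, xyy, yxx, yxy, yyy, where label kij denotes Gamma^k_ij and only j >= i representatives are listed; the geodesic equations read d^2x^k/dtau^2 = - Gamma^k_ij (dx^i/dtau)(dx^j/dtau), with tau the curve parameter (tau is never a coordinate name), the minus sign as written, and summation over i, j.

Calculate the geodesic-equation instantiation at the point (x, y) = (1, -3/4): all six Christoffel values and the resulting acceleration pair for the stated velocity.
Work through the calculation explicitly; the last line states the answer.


E = 2, F = 0, G = 36 at the point
E_x = 0, E_y = 0, F_x = 0, F_y = 0, G_x = 12, G_y = 0
EG - F^2 = 72;  g^inv = (1/72) * [[36, 0], [0, 2]]
first-kind symbols [ij,l] = (1/2)(d_i g_jl + d_j g_il - d_l g_ij): [xx,x] = E_x/2 = 0, [xx,y] = F_x - E_y/2 = 0, [xy,x] = E_y/2 = 0, [xy,y] = G_x/2 = 6, [yy,x] = F_y - G_x/2 = -6, [yy,y] = G_y/2 = 0
Gamma^x_ij = (G*[ij,x] - F*[ij,y])/(EG - F^2), Gamma^y_ij = (E*[ij,y] - F*[ij,x])/(EG - F^2)
Gamma_xxx = 0, Gamma_xxy = 0, Gamma_xyy = -3, Gamma_yxx = 0, Gamma_yxy = 1/6, Gamma_yyy = 0
d^2x/dtau^2 = -(Gamma_xxx*(-1)^2 + 2*Gamma_xxy*(-1)*(0) + Gamma_xyy*(0)^2) = 0
d^2y/dtau^2 = -(Gamma_yxx*(-1)^2 + 2*Gamma_yxy*(-1)*(0) + Gamma_yyy*(0)^2) = 0

Answer: Gamma_xxx = 0, Gamma_xxy = 0, Gamma_xyy = -3, Gamma_yxx = 0, Gamma_yxy = 1/6, Gamma_yyy = 0; accelerations (d^2x/dtau^2, d^2y/dtau^2) = (0, 0)


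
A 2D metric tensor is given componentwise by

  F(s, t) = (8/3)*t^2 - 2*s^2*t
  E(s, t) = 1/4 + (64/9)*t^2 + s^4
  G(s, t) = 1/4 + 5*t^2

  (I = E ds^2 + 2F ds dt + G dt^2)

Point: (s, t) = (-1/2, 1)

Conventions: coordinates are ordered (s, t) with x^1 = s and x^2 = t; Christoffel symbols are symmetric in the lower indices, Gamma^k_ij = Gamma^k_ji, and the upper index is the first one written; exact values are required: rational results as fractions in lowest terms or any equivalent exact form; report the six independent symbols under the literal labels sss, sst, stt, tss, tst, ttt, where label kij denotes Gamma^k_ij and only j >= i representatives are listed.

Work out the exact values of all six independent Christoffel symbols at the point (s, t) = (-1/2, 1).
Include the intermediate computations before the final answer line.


E = 1069/144, F = 13/6, G = 21/4 at the point
E_s = -1/2, E_t = 128/9, F_s = 2, F_t = 29/6, G_s = 0, G_t = 10
EG - F^2 = 19745/576;  g^inv = (576/19745) * [[21/4, -13/6], [-13/6, 1069/144]]
first-kind symbols [ij,l] = (1/2)(d_i g_jl + d_j g_il - d_l g_ij): [ss,s] = E_s/2 = -1/4, [ss,t] = F_s - E_t/2 = -46/9, [st,s] = E_t/2 = 64/9, [st,t] = G_s/2 = 0, [tt,s] = F_t - G_s/2 = 29/6, [tt,t] = G_t/2 = 5
Gamma^s_ij = (G*[ij,s] - F*[ij,t])/(EG - F^2), Gamma^t_ij = (E*[ij,t] - F*[ij,s])/(EG - F^2)

Answer: Gamma_sss = 16868/59235, Gamma_sst = 21504/19745, Gamma_stt = 8376/19745, Gamma_tss = -193888/177705, Gamma_tst = -26624/59235, Gamma_ttt = 15348/19745


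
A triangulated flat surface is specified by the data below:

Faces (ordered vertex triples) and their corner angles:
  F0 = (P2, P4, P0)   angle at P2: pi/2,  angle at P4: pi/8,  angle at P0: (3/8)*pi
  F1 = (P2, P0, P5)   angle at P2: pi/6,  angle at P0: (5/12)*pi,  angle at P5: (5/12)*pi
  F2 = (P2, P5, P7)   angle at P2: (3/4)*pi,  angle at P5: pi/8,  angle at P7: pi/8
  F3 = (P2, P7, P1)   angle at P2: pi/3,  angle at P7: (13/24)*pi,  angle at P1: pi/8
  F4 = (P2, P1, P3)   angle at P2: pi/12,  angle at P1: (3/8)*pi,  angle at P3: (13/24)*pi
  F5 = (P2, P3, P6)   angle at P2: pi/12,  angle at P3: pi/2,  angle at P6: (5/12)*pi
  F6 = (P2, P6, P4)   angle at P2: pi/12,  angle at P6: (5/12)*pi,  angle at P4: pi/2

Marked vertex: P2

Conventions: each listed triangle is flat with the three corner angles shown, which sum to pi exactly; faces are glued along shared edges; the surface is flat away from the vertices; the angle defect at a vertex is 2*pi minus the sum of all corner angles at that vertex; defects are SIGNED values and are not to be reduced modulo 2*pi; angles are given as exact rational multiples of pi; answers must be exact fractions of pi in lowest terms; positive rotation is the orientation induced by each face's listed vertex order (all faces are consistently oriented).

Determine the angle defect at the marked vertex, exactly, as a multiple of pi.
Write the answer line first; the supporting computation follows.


Answer: defect(P2) = 0

Sum of corner angles at P2: 2*pi
defect = 2*pi - 2*pi


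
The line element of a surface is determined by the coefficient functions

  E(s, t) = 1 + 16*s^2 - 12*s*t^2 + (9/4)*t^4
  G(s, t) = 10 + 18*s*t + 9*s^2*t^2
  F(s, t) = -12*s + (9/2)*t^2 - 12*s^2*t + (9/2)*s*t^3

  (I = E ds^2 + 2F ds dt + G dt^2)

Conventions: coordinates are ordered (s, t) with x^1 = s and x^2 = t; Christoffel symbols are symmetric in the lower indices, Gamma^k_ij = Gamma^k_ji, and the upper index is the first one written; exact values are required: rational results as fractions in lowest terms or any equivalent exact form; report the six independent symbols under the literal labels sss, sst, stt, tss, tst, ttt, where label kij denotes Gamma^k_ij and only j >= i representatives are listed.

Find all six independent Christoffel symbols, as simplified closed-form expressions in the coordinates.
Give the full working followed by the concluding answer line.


E = 1 + 16*s^2 - 12*s*t^2 + (9/4)*t^4; F = -12*s + (9/2)*t^2 - 12*s^2*t + (9/2)*s*t^3; G = 10 + 18*s*t + 9*s^2*t^2
Gamma^k_ij = (1/2) g^{kl} (d_i g_jl + d_j g_il - d_l g_ij), with g^inv = (1/(EG-F^2)) [[G, -F], [-F, E]]
first partials: E_s = 32*s - 12*t^2, E_t = -24*s*t + 9*t^3, F_s = -12 - 24*s*t + (9/2)*t^3, F_t = 9*t - 12*s^2 + (27/2)*s*t^2, G_s = 18*t + 18*s*t^2, G_t = 18*s + 18*s^2*t
D = EG - F^2 = 10 + 18*s*t + 16*s^2 - 12*s*t^2 + (9/4)*t^4 + 9*s^2*t^2
expanded: Gamma^s_ss = (G E_s - 2F F_s + F E_t)/(2D), Gamma^s_st = (G E_t - F G_s)/(2D), Gamma^s_tt = (2G F_t - G G_s - F G_t)/(2D), Gamma^t_ss = (2E F_s - E E_t - F E_s)/(2D), Gamma^t_st = (E G_s - F E_t)/(2D), Gamma^t_tt = (E G_t - 2F F_t + F G_s)/(2D); substitute and cancel common factors

Answer: Gamma_sss = (64*s - 24*t^2)/(36*s^2*t^2 + 64*s^2 - 48*s*t^2 + 72*s*t + 9*t^4 + 40), Gamma_sst = (-48*s*t + 18*t^3)/(36*s^2*t^2 + 64*s^2 - 48*s*t^2 + 72*s*t + 9*t^4 + 40), Gamma_stt = (-48*s^2 + 18*s*t^2)/(36*s^2*t^2 + 64*s^2 - 48*s*t^2 + 72*s*t + 9*t^4 + 40), Gamma_tss = (-48*s*t - 48)/(36*s^2*t^2 + 64*s^2 - 48*s*t^2 + 72*s*t + 9*t^4 + 40), Gamma_tst = (36*s*t^2 + 36*t)/(36*s^2*t^2 + 64*s^2 - 48*s*t^2 + 72*s*t + 9*t^4 + 40), Gamma_ttt = (36*s^2*t + 36*s)/(36*s^2*t^2 + 64*s^2 - 48*s*t^2 + 72*s*t + 9*t^4 + 40)


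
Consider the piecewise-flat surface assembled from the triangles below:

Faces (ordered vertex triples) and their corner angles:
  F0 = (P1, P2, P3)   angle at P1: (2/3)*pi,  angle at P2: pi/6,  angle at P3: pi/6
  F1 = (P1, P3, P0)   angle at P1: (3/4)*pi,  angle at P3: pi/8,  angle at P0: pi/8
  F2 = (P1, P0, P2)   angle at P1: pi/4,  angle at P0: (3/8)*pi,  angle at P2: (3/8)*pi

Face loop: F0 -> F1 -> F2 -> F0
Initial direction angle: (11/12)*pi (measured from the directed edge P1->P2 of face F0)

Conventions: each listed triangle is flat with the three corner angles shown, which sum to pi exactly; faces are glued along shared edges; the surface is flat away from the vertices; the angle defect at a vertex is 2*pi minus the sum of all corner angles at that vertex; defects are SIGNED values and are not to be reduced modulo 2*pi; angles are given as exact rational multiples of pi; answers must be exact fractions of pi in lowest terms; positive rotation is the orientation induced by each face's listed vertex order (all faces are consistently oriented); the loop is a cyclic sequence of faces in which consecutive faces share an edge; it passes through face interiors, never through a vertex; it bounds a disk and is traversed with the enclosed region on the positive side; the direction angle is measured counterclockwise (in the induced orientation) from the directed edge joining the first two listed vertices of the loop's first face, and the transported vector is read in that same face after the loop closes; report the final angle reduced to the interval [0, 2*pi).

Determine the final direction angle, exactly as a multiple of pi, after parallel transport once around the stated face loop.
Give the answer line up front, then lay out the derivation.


Answer: final direction angle = (5/4)*pi

enclosed vertex P1: corner angles sum to (5/3)*pi, defect = 2*pi - (5/3)*pi = pi/3
summing the enclosed defects onto the initial angle, mod 2*pi in the induced orientation:
final angle = (11/12)*pi + pi/3 = (5/4)*pi (mod 2*pi)


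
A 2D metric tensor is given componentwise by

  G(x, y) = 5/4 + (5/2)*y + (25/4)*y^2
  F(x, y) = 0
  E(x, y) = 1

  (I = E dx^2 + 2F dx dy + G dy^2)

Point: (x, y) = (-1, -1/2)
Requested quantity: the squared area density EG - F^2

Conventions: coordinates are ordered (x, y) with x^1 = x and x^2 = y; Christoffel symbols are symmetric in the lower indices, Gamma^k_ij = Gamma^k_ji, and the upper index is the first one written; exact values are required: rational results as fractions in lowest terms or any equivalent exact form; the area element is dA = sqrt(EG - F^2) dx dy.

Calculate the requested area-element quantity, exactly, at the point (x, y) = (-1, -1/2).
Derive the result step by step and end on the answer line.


E = 1, F = 0, G = 25/16; EG - F^2 = 25/16

Answer: EG - F^2 = 25/16


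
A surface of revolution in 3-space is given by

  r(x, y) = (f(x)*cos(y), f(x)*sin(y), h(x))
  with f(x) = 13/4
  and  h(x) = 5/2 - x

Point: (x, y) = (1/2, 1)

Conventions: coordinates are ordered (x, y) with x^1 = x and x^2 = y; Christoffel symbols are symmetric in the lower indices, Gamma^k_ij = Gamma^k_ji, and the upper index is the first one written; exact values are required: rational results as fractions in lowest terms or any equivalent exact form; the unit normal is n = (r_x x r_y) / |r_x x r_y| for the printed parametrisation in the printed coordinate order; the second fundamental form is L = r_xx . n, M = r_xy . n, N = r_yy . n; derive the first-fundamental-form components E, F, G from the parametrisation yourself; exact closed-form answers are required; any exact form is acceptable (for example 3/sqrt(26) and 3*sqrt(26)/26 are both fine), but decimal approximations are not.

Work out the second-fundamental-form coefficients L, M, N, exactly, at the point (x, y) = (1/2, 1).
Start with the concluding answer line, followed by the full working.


Answer: L = 0, M = 0, N = -13/4

f = 13/4, f' = 0, f'' = 0, h' = -1, h'' = 0
E = 1, F = 0, G = 169/16; answer radicand W^2 = 1
unnormalised second-form numerators: l = 0, m = 0, n = -13/4; L = l/sqrt(1), and similarly M = m/sqrt(W^2), N = n/sqrt(W^2)


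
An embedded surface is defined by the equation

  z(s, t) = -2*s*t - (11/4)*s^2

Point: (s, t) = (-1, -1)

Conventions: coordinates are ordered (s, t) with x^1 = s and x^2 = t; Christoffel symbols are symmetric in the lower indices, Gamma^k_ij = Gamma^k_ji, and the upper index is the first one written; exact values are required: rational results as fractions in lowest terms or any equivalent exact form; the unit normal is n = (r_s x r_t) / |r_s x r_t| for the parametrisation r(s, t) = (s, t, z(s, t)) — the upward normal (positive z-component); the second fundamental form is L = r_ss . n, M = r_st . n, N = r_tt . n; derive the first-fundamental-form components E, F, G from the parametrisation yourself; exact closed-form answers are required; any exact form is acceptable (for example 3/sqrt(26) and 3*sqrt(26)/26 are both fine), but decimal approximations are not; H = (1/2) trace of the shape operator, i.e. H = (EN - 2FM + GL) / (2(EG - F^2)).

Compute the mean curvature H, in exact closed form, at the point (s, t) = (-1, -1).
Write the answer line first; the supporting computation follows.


Answer: H = 26*sqrt(5)/1715

z_s = 15/2, z_t = 2, z_ss = -11/2, z_st = -2, z_tt = 0
E = 229/4, F = 15, G = 5; answer radicand W^2 = 245/4
unnormalised second-form numerators: l = -11/2, m = -2, n = 0; L = l/sqrt(245/4), and similarly M = m/sqrt(W^2), N = n/sqrt(W^2)
H = (E*n - 2*F*m + G*l) / (2*(EG - F^2)*sqrt(W^2)); E*n - 2*F*m + G*l = 65/2, EG - F^2 = 245/4, so H = (13/49)/sqrt(245/4)


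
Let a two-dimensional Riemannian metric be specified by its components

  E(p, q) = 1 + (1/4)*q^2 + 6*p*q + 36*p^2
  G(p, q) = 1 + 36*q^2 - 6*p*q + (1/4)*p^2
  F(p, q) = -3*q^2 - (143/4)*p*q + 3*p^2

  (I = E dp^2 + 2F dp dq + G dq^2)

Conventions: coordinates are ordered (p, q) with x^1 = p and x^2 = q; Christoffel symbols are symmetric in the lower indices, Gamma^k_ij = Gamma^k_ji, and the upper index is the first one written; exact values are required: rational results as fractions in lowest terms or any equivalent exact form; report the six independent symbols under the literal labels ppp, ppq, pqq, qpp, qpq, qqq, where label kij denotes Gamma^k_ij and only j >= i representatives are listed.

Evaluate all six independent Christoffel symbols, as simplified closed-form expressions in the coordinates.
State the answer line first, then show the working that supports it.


Answer: Gamma_ppp = (144*p + 12*q)/(145*p^2 + 145*q^2 + 4), Gamma_ppq = (12*p + q)/(145*p^2 + 145*q^2 + 4), Gamma_pqq = (-144*p - 12*q)/(145*p^2 + 145*q^2 + 4), Gamma_qpp = (12*p - 144*q)/(145*p^2 + 145*q^2 + 4), Gamma_qpq = (p - 12*q)/(145*p^2 + 145*q^2 + 4), Gamma_qqq = (-12*p + 144*q)/(145*p^2 + 145*q^2 + 4)

E = 1 + (1/4)*q^2 + 6*p*q + 36*p^2; F = -3*q^2 - (143/4)*p*q + 3*p^2; G = 1 + 36*q^2 - 6*p*q + (1/4)*p^2
Gamma^k_ij = (1/2) g^{kl} (d_i g_jl + d_j g_il - d_l g_ij), with g^inv = (1/(EG-F^2)) [[G, -F], [-F, E]]
first partials: E_p = 6*q + 72*p, E_q = (1/2)*q + 6*p, F_p = -(143/4)*q + 6*p, F_q = -6*q - (143/4)*p, G_p = -6*q + (1/2)*p, G_q = 72*q - 6*p
D = EG - F^2 = 1 + (145/4)*q^2 + (145/4)*p^2
expanded: Gamma^p_pp = (G E_p - 2F F_p + F E_q)/(2D), Gamma^p_pq = (G E_q - F G_p)/(2D), Gamma^p_qq = (2G F_q - G G_p - F G_q)/(2D), Gamma^q_pp = (2E F_p - E E_q - F E_p)/(2D), Gamma^q_pq = (E G_p - F E_q)/(2D), Gamma^q_qq = (E G_q - 2F F_q + F G_p)/(2D); substitute and cancel common factors


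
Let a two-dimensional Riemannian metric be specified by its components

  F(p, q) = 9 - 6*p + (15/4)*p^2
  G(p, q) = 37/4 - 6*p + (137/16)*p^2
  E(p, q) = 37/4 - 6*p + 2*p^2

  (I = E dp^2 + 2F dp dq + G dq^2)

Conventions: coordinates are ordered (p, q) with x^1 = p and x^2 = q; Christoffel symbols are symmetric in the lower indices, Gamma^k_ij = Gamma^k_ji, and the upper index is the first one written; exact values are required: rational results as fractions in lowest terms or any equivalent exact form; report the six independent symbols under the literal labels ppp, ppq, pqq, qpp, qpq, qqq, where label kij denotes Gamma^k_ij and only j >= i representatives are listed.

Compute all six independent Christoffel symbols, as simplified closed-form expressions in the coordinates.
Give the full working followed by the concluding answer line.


E = 37/4 - 6*p + 2*p^2; F = 9 - 6*p + (15/4)*p^2; G = 37/4 - 6*p + (137/16)*p^2
Gamma^k_ij = (1/2) g^{kl} (d_i g_jl + d_j g_il - d_l g_ij), with g^inv = (1/(EG-F^2)) [[G, -F], [-F, E]]
first partials: E_p = -6 + 4*p, E_q = 0, F_p = -6 + (15/2)*p, F_q = 0, G_p = -6 + (137/8)*p, G_q = 0
D = EG - F^2 = 73/16 - 3*p + (1933/64)*p^2 - (147/8)*p^3 + (49/16)*p^4
expanded: Gamma^p_pp = (G E_p - 2F F_p + F E_q)/(2D), Gamma^p_pq = (G E_q - F G_p)/(2D), Gamma^p_qq = (2G F_q - G G_p - F G_q)/(2D), Gamma^q_pp = (2E F_p - E E_q - F E_p)/(2D), Gamma^q_pq = (E G_p - F E_q)/(2D), Gamma^q_qq = (E G_q - 2F F_q + F G_p)/(2D); substitute and cancel common factors

Answer: Gamma_ppp = (-704*p^3 + 1908*p^2 - 4288*p + 1680)/(196*p^4 - 1176*p^3 + 1933*p^2 - 192*p + 292), Gamma_ppq = (-2055*p^3 + 4008*p^2 - 6084*p + 1728)/(196*p^4 - 1176*p^3 + 1933*p^2 - 192*p + 292), Gamma_pqq = (-18769*p^3 + 19728*p^2 - 24884*p + 7104)/(784*p^4 - 4704*p^3 + 7732*p^2 - 768*p + 1168), Gamma_qpp = (480*p^3 - 2160*p^2 + 4440*p - 1824)/(196*p^4 - 1176*p^3 + 1933*p^2 - 192*p + 292), Gamma_qpq = (1096*p^3 - 3672*p^2 + 6221*p - 1776)/(196*p^4 - 1176*p^3 + 1933*p^2 - 192*p + 292), Gamma_qqq = (2055*p^3 - 4008*p^2 + 6084*p - 1728)/(196*p^4 - 1176*p^3 + 1933*p^2 - 192*p + 292)


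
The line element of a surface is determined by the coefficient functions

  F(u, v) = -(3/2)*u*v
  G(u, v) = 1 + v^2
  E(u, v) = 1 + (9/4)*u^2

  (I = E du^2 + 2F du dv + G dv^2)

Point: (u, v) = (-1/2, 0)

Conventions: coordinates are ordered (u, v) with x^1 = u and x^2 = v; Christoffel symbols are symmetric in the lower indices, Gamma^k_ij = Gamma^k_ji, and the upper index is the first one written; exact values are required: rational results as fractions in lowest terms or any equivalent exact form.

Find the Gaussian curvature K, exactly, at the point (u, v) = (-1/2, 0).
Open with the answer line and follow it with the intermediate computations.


Answer: K = -384/625

E = 25/16, F = 0, G = 1, EG - F^2 = 25/16 at the point
E_u = -9/4, E_v = 0, F_u = 0, F_v = 3/4, G_u = 0, G_v = 0
E_vv = 0, F_uv = -3/2, G_uu = 0
Compute both Brioschi determinants and normalise by (EG - F^2)^2.
M1 = [[-E_vv/2 + F_uv - G_uu/2, E_u/2, F_u - E_v/2], [F_v - G_u/2, E, F], [G_v/2, F, G]] = [[-3/2, -9/8, 0], [3/4, 25/16, 0], [0, 0, 1]]; det M1 = -3/2
M2 = [[0, E_v/2, G_u/2], [E_v/2, E, F], [G_u/2, F, G]] = [[0, 0, 0], [0, 25/16, 0], [0, 0, 1]]; det M2 = 0
det M1 - det M2 = -3/2; K = -3/2 / (25/16)^2 = -384/625


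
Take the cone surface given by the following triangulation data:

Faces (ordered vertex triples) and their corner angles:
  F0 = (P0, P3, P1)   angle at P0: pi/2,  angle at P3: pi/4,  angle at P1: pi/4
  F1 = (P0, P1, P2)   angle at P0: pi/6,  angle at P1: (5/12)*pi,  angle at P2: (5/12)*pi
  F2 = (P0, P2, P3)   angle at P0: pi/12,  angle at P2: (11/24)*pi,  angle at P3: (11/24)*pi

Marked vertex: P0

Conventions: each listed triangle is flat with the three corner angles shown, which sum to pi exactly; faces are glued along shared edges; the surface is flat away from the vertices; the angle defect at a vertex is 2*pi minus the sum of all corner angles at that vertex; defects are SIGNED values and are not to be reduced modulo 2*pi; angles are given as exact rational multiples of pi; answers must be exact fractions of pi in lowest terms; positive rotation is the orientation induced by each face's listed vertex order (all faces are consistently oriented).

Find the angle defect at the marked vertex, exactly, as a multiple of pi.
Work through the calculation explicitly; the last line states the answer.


Sum of corner angles at P0: (3/4)*pi
defect = 2*pi - (3/4)*pi

Answer: defect(P0) = (5/4)*pi
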